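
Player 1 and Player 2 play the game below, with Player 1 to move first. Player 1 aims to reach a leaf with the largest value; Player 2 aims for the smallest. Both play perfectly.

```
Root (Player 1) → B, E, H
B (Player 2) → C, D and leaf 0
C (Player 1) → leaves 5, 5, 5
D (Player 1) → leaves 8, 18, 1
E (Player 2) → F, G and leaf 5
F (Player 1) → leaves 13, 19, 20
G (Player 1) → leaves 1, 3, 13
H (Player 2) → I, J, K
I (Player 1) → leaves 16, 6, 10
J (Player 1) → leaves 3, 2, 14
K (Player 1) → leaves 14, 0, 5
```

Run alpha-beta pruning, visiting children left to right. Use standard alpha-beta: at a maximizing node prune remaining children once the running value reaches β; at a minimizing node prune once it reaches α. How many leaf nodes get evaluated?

C [α=-∞,β=+∞]: v=5
D [α=-∞,β=5]: v=8 after child 1 ≥ β → β-cutoff, skip 2
B [α=-∞,β=+∞]: v=0
F [α=0,β=+∞]: v=20
G [α=0,β=20]: v=13
E [α=0,β=+∞]: v=5
I [α=5,β=+∞]: v=16
J [α=5,β=16]: v=14
K [α=5,β=14]: v=14 after child 1 ≥ β → β-cutoff, skip 2
H [α=5,β=+∞]: v=14
Root [α=-∞,β=+∞]: v=14
Leaves evaluated: 19 of 23.

19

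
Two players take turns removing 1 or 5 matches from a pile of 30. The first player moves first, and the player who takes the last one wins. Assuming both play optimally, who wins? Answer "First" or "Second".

Compute winning (W) and losing (L) positions by backward induction:
i:   0  1  2  3  4  5  6  7  8  9 10 11 12 13 14 15 16 17 18 19 20 21 22 23 24 25 26 27 28 29 30
     L  W  L  W  L  W  L  W  L  W  L  W  L  W  L  W  L  W  L  W  L  W  L  W  L  W  L  W  L  W  L
Position 30 is L, so the second player wins.

Second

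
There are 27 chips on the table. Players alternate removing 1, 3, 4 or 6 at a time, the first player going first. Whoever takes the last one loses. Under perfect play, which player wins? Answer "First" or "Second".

i:   0  1  2  3  4  5  6  7  8  9 10 11 12 13 14 15 16 17 18 19 20 21 22 23 24 25 26 27
     W  L  W  L  W  W  W  W  L  W  L  W  W  W  W  L  W  L  W  W  W  W  L  W  L  W  W  W
Position 27 is W, so the first player wins.

First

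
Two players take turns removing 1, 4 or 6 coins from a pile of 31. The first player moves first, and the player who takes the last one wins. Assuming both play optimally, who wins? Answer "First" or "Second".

Mark each pile size as W (mover wins) or L (mover loses):
i:   0  1  2  3  4  5  6  7  8  9 10 11 12 13 14 15 16 17 18 19 20 21 22 23 24 25 26 27 28 29 30 31
     L  W  L  W  W  L  W  L  W  W  L  W  L  W  W  L  W  L  W  W  L  W  L  W  W  L  W  L  W  W  L  W
Position 31 is W, so the first player wins.

First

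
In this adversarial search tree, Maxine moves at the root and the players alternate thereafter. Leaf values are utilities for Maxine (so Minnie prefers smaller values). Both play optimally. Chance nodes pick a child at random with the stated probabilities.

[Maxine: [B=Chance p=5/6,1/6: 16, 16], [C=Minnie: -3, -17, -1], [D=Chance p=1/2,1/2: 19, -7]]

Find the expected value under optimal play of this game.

16

B (Chance): 5/6·16 + 1/6·16 = 16
C (Minnie): min(-3, -17, -1) = -17
D (Chance): 1/2·19 + 1/2·-7 = 6
Root (Maxine): max(16, -17, 6) = 16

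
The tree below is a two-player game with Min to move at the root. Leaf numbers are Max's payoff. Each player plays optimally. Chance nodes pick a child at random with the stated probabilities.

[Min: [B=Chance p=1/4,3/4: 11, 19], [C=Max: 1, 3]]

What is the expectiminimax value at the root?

3

B (Chance): 1/4·11 + 3/4·19 = 17
C (Max): max(1, 3) = 3
Root (Min): min(17, 3) = 3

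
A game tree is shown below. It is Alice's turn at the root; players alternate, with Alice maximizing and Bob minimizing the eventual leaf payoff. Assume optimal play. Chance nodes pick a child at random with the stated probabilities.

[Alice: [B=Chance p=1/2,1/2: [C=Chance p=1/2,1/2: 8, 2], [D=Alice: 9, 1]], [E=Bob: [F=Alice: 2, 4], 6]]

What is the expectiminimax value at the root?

7

C (Chance): 1/2·8 + 1/2·2 = 5
D (Alice): max(9, 1) = 9
B (Chance): 1/2·5 + 1/2·9 = 7
F (Alice): max(2, 4) = 4
E (Bob): min(4, 6) = 4
Root (Alice): max(7, 4) = 7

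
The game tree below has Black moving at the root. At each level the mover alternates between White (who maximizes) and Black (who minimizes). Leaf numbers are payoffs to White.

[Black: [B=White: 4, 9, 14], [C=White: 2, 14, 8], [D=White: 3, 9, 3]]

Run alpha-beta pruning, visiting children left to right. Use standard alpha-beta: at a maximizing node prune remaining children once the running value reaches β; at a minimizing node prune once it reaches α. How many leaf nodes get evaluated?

B [α=-∞,β=+∞]: v=14
C [α=-∞,β=14]: v=14 after child 2 ≥ β → β-cutoff, skip 1
D [α=-∞,β=14]: v=9
Root [α=-∞,β=+∞]: v=9
Leaves evaluated: 8 of 9.

8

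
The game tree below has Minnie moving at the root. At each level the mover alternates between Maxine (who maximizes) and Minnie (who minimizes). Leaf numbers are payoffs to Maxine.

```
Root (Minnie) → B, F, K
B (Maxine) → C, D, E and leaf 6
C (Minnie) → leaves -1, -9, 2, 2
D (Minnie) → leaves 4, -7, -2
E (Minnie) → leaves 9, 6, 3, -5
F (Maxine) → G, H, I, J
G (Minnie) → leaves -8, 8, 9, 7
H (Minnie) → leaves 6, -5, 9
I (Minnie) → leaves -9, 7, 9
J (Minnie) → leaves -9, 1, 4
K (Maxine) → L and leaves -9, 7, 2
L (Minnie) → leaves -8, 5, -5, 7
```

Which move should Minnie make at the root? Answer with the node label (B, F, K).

F

C (Minnie): min(-1, -9, 2, 2) = -9
D (Minnie): min(4, -7, -2) = -7
E (Minnie): min(9, 6, 3, -5) = -5
B (Maxine): max(-9, -7, -5, 6) = 6
G (Minnie): min(-8, 8, 9, 7) = -8
H (Minnie): min(6, -5, 9) = -5
I (Minnie): min(-9, 7, 9) = -9
J (Minnie): min(-9, 1, 4) = -9
F (Maxine): max(-8, -5, -9, -9) = -5
L (Minnie): min(-8, 5, -5, 7) = -8
K (Maxine): max(-8, -9, 7, 2) = 7
Root (Minnie): min(6, -5, 7) = -5
Minnie picks the child with the lowest value: F (value -5).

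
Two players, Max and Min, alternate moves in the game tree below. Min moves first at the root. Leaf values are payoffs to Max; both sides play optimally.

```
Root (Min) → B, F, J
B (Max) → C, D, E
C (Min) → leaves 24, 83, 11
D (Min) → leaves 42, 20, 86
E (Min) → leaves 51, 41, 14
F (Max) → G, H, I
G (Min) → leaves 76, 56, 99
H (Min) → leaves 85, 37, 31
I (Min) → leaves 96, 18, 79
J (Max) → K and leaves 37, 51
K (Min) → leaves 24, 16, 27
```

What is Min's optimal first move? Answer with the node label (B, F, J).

C (Min): min(24, 83, 11) = 11
D (Min): min(42, 20, 86) = 20
E (Min): min(51, 41, 14) = 14
B (Max): max(11, 20, 14) = 20
G (Min): min(76, 56, 99) = 56
H (Min): min(85, 37, 31) = 31
I (Min): min(96, 18, 79) = 18
F (Max): max(56, 31, 18) = 56
K (Min): min(24, 16, 27) = 16
J (Max): max(16, 37, 51) = 51
Root (Min): min(20, 56, 51) = 20
Min picks the child with the lowest value: B (value 20).

B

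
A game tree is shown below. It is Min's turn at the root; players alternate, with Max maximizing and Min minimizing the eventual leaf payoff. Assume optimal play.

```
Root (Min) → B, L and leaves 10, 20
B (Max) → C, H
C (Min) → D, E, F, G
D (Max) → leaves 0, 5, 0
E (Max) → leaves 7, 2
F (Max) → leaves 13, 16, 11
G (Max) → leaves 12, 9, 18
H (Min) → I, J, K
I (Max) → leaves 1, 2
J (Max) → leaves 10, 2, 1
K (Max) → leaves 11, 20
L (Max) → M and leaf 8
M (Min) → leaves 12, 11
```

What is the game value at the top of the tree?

5

D (Max): max(0, 5, 0) = 5
E (Max): max(7, 2) = 7
F (Max): max(13, 16, 11) = 16
G (Max): max(12, 9, 18) = 18
C (Min): min(5, 7, 16, 18) = 5
I (Max): max(1, 2) = 2
J (Max): max(10, 2, 1) = 10
K (Max): max(11, 20) = 20
H (Min): min(2, 10, 20) = 2
B (Max): max(5, 2) = 5
M (Min): min(12, 11) = 11
L (Max): max(11, 8) = 11
Root (Min): min(5, 11, 10, 20) = 5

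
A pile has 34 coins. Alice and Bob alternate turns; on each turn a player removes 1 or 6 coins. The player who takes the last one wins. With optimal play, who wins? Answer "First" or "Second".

Compute winning (W) and losing (L) positions by backward induction:
i:   0  1  2  3  4  5  6  7  8  9 10 11 12 13 14 15 16 17 18 19 20 21 22 23 24 25 26 27 28 29 30 31 32 33 34
     L  W  L  W  L  W  W  L  W  L  W  L  W  W  L  W  L  W  L  W  W  L  W  L  W  L  W  W  L  W  L  W  L  W  W
Position 34 is W, so the first player wins.

First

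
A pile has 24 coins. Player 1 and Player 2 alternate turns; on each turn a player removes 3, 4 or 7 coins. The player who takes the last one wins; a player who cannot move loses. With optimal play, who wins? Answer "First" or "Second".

First

W/L table (W = player to move can force a win):
i:   0  1  2  3  4  5  6  7  8  9 10 11 12 13 14 15 16 17 18 19 20 21 22 23 24
     L  L  L  W  W  W  W  W  W  W  L  L  L  W  W  W  W  W  W  W  L  L  L  W  W
Position 24 is W, so the first player wins.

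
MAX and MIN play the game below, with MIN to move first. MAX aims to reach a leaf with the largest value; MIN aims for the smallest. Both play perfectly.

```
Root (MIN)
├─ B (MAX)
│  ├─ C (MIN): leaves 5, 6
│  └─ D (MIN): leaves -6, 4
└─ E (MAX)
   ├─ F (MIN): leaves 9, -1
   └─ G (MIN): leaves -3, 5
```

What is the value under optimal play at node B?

5

C: min(5, 6) = 5
D: min(-6, 4) = -6
B: max(5, -6) = 5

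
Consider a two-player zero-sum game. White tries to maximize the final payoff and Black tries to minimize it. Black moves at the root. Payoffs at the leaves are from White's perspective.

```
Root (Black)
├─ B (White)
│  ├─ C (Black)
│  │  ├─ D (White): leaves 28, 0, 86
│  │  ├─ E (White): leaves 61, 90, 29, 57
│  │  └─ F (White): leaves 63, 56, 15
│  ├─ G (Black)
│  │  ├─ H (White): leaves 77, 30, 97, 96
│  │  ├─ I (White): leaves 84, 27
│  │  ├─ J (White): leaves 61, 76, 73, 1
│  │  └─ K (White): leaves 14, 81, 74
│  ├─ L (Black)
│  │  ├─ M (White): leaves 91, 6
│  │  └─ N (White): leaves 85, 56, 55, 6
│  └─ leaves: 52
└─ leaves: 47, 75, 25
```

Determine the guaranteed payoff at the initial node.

25

D (White): max(28, 0, 86) = 86
E (White): max(61, 90, 29, 57) = 90
F (White): max(63, 56, 15) = 63
C (Black): min(86, 90, 63) = 63
H (White): max(77, 30, 97, 96) = 97
I (White): max(84, 27) = 84
J (White): max(61, 76, 73, 1) = 76
K (White): max(14, 81, 74) = 81
G (Black): min(97, 84, 76, 81) = 76
M (White): max(91, 6) = 91
N (White): max(85, 56, 55, 6) = 85
L (Black): min(91, 85) = 85
B (White): max(63, 76, 85, 52) = 85
Root (Black): min(85, 47, 75, 25) = 25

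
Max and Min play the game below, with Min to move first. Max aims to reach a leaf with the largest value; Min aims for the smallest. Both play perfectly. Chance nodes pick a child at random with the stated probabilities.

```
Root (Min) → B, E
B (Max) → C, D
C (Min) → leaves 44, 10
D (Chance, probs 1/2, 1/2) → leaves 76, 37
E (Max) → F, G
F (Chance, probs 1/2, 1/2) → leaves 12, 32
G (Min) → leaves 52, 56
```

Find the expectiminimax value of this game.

C (Min): min(44, 10) = 10
D (Chance): 1/2·76 + 1/2·37 = 56.5
B (Max): max(10, 56.5) = 56.5
F (Chance): 1/2·12 + 1/2·32 = 22
G (Min): min(52, 56) = 52
E (Max): max(22, 52) = 52
Root (Min): min(56.5, 52) = 52

52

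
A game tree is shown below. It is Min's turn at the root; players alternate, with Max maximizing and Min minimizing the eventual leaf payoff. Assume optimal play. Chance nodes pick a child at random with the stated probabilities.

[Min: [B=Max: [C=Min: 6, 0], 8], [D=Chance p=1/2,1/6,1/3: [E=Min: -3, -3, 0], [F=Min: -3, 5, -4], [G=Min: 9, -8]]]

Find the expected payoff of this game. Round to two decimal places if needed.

-4.83

C (Min): min(6, 0) = 0
B (Max): max(0, 8) = 8
E (Min): min(-3, -3, 0) = -3
F (Min): min(-3, 5, -4) = -4
G (Min): min(9, -8) = -8
D (Chance): 1/2·-3 + 1/6·-4 + 1/3·-8 = -4.83
Root (Min): min(8, -4.83) = -4.83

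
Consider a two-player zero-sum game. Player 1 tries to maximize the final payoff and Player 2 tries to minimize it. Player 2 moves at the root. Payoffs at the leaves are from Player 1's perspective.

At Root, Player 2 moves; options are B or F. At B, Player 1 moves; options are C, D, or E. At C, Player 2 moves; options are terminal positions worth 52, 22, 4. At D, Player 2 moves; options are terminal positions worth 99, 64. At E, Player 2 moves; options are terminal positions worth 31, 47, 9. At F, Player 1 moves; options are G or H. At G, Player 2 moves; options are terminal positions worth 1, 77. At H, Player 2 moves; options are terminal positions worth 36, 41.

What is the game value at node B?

C: min(52, 22, 4) = 4
D: min(99, 64) = 64
E: min(31, 47, 9) = 9
B: max(4, 64, 9) = 64

64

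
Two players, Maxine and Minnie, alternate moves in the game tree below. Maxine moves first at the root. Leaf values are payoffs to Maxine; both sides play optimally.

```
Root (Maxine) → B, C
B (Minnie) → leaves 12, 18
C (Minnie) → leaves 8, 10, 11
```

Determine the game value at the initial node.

B (Minnie): min(12, 18) = 12
C (Minnie): min(8, 10, 11) = 8
Root (Maxine): max(12, 8) = 12

12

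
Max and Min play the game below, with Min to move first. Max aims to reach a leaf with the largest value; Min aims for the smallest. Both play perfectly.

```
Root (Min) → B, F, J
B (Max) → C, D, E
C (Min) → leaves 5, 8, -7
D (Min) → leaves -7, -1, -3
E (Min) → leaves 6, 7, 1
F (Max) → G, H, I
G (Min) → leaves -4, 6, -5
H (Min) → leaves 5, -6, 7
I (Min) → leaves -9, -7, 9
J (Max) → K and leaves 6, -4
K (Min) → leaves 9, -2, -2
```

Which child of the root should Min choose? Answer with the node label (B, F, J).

C (Min): min(5, 8, -7) = -7
D (Min): min(-7, -1, -3) = -7
E (Min): min(6, 7, 1) = 1
B (Max): max(-7, -7, 1) = 1
G (Min): min(-4, 6, -5) = -5
H (Min): min(5, -6, 7) = -6
I (Min): min(-9, -7, 9) = -9
F (Max): max(-5, -6, -9) = -5
K (Min): min(9, -2, -2) = -2
J (Max): max(-2, 6, -4) = 6
Root (Min): min(1, -5, 6) = -5
Min picks the child with the lowest value: F (value -5).

F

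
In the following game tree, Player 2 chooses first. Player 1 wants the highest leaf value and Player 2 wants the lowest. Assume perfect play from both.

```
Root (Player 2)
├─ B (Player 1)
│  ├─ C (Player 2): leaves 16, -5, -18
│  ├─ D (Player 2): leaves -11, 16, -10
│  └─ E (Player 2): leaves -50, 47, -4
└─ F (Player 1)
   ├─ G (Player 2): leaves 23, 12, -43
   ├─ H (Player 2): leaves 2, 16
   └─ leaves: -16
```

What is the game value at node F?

G: min(23, 12, -43) = -43
H: min(2, 16) = 2
F: max(-43, 2, -16) = 2

2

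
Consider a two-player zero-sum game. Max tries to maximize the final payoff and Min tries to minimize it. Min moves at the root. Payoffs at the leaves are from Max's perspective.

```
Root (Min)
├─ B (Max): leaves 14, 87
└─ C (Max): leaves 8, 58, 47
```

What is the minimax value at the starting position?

58

B (Max): max(14, 87) = 87
C (Max): max(8, 58, 47) = 58
Root (Min): min(87, 58) = 58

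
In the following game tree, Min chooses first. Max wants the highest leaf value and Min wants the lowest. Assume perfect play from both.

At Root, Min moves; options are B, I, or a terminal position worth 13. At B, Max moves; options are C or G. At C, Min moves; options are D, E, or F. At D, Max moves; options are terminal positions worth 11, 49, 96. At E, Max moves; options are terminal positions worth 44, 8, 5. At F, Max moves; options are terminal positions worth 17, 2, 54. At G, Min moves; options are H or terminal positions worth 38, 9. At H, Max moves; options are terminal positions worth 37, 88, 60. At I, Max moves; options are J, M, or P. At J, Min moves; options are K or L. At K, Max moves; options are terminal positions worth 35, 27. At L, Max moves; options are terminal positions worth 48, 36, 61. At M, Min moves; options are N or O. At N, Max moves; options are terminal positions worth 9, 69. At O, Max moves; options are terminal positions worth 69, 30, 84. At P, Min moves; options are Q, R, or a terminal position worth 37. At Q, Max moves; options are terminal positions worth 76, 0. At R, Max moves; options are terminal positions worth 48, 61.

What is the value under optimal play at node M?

69

N: max(9, 69) = 69
O: max(69, 30, 84) = 84
M: min(69, 84) = 69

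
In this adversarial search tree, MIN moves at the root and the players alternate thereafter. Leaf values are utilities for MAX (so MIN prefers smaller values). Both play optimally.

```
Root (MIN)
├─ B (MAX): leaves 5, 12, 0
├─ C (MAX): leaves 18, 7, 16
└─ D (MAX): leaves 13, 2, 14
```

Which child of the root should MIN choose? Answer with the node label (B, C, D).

B

B (MAX): max(5, 12, 0) = 12
C (MAX): max(18, 7, 16) = 18
D (MAX): max(13, 2, 14) = 14
Root (MIN): min(12, 18, 14) = 12
MIN picks the child with the lowest value: B (value 12).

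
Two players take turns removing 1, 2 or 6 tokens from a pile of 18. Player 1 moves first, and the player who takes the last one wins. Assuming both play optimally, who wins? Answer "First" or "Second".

Mark each pile size as W (mover wins) or L (mover loses):
i:   0  1  2  3  4  5  6  7  8  9 10 11 12 13 14 15 16 17 18
     L  W  W  L  W  W  W  L  W  W  L  W  W  W  L  W  W  L  W
Position 18 is W, so the first player wins.

First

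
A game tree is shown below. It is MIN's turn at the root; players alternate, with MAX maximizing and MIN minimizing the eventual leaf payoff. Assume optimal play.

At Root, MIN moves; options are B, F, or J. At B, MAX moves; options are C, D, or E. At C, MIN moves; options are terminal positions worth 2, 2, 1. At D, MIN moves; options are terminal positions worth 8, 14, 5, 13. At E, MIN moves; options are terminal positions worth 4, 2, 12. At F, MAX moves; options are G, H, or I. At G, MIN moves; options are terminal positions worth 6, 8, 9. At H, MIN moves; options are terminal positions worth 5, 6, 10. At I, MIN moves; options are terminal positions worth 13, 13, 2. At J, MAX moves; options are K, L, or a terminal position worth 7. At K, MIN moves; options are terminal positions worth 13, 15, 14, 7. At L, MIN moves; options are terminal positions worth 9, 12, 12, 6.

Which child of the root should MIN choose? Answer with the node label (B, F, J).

C (MIN): min(2, 2, 1) = 1
D (MIN): min(8, 14, 5, 13) = 5
E (MIN): min(4, 2, 12) = 2
B (MAX): max(1, 5, 2) = 5
G (MIN): min(6, 8, 9) = 6
H (MIN): min(5, 6, 10) = 5
I (MIN): min(13, 13, 2) = 2
F (MAX): max(6, 5, 2) = 6
K (MIN): min(13, 15, 14, 7) = 7
L (MIN): min(9, 12, 12, 6) = 6
J (MAX): max(7, 6, 7) = 7
Root (MIN): min(5, 6, 7) = 5
MIN picks the child with the lowest value: B (value 5).

B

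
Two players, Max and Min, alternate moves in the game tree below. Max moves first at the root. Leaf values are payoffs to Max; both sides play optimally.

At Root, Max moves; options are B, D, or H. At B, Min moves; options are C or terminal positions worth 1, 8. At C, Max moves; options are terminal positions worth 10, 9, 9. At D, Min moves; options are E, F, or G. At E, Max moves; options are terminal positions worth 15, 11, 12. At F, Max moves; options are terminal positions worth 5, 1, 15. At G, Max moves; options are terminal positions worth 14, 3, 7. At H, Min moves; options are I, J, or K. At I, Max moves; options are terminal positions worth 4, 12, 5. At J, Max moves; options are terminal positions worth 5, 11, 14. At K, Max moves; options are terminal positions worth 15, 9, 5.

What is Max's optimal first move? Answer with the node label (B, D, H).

C (Max): max(10, 9, 9) = 10
B (Min): min(10, 1, 8) = 1
E (Max): max(15, 11, 12) = 15
F (Max): max(5, 1, 15) = 15
G (Max): max(14, 3, 7) = 14
D (Min): min(15, 15, 14) = 14
I (Max): max(4, 12, 5) = 12
J (Max): max(5, 11, 14) = 14
K (Max): max(15, 9, 5) = 15
H (Min): min(12, 14, 15) = 12
Root (Max): max(1, 14, 12) = 14
Max picks the child with the highest value: D (value 14).

D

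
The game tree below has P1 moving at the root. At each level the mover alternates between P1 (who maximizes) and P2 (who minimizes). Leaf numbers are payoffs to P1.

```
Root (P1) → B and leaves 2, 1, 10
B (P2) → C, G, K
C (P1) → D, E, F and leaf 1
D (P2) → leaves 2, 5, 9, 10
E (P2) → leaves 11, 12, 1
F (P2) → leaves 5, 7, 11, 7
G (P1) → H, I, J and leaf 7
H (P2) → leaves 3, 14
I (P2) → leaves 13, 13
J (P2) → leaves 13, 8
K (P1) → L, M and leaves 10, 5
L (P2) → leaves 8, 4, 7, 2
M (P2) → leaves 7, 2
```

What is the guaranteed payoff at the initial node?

D (P2): min(2, 5, 9, 10) = 2
E (P2): min(11, 12, 1) = 1
F (P2): min(5, 7, 11, 7) = 5
C (P1): max(2, 1, 5, 1) = 5
H (P2): min(3, 14) = 3
I (P2): min(13, 13) = 13
J (P2): min(13, 8) = 8
G (P1): max(3, 13, 8, 7) = 13
L (P2): min(8, 4, 7, 2) = 2
M (P2): min(7, 2) = 2
K (P1): max(2, 2, 10, 5) = 10
B (P2): min(5, 13, 10) = 5
Root (P1): max(5, 2, 1, 10) = 10

10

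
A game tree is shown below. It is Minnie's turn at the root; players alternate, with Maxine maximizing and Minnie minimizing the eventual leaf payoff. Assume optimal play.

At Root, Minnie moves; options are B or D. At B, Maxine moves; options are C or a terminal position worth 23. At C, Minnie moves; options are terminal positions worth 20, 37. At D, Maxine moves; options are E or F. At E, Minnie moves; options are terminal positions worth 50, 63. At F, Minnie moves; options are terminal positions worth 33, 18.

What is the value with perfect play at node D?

E: min(50, 63) = 50
F: min(33, 18) = 18
D: max(50, 18) = 50

50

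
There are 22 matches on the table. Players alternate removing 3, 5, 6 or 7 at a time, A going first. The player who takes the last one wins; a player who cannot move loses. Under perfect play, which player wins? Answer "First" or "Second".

Mark each pile size as W (mover wins) or L (mover loses):
i:   0  1  2  3  4  5  6  7  8  9 10 11 12 13 14 15 16 17 18 19 20 21 22
     L  L  L  W  W  W  W  W  W  W  L  L  L  W  W  W  W  W  W  W  L  L  L
Position 22 is L, so the second player wins.

Second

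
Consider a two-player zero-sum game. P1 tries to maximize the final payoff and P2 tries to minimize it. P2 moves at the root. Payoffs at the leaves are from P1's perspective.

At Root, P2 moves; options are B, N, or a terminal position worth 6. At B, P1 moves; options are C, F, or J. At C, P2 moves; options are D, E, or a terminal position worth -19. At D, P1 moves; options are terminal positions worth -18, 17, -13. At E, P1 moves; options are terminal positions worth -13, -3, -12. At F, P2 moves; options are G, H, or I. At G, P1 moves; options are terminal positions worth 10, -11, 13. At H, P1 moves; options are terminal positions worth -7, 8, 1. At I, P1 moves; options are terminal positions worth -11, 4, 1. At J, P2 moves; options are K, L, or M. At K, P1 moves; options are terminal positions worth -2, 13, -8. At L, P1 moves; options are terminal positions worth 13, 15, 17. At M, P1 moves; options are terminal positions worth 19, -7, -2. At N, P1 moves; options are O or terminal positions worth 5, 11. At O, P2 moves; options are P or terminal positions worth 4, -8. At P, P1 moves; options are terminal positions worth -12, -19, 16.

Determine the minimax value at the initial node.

D (P1): max(-18, 17, -13) = 17
E (P1): max(-13, -3, -12) = -3
C (P2): min(17, -3, -19) = -19
G (P1): max(10, -11, 13) = 13
H (P1): max(-7, 8, 1) = 8
I (P1): max(-11, 4, 1) = 4
F (P2): min(13, 8, 4) = 4
K (P1): max(-2, 13, -8) = 13
L (P1): max(13, 15, 17) = 17
M (P1): max(19, -7, -2) = 19
J (P2): min(13, 17, 19) = 13
B (P1): max(-19, 4, 13) = 13
P (P1): max(-12, -19, 16) = 16
O (P2): min(16, 4, -8) = -8
N (P1): max(-8, 5, 11) = 11
Root (P2): min(13, 11, 6) = 6

6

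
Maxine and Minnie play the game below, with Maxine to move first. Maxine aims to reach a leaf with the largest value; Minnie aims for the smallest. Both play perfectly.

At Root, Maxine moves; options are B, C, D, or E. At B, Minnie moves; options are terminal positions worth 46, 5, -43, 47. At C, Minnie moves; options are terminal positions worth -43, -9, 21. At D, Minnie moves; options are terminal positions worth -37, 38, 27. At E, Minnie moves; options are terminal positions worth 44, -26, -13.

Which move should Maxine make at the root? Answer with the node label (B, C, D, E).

E

B (Minnie): min(46, 5, -43, 47) = -43
C (Minnie): min(-43, -9, 21) = -43
D (Minnie): min(-37, 38, 27) = -37
E (Minnie): min(44, -26, -13) = -26
Root (Maxine): max(-43, -43, -37, -26) = -26
Maxine picks the child with the highest value: E (value -26).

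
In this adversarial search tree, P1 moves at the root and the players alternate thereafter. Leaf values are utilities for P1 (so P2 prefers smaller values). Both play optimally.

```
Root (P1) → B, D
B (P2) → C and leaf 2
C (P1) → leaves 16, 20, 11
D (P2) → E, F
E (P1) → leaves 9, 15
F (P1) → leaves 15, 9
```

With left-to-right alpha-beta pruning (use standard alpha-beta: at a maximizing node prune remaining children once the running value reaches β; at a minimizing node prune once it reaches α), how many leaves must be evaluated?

7

C [α=-∞,β=+∞]: v=20
B [α=-∞,β=+∞]: v=2
E [α=2,β=+∞]: v=15
F [α=2,β=15]: v=15 after child 1 ≥ β → β-cutoff, skip 1
D [α=2,β=+∞]: v=15
Root [α=-∞,β=+∞]: v=15
Leaves evaluated: 7 of 8.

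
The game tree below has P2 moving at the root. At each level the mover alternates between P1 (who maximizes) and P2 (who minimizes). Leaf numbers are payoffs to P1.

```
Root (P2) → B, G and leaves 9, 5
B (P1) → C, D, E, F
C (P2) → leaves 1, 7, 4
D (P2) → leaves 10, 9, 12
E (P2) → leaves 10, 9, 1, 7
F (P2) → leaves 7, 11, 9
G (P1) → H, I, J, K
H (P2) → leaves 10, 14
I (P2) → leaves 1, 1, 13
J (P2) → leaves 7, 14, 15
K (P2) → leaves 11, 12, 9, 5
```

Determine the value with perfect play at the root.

5

C (P2): min(1, 7, 4) = 1
D (P2): min(10, 9, 12) = 9
E (P2): min(10, 9, 1, 7) = 1
F (P2): min(7, 11, 9) = 7
B (P1): max(1, 9, 1, 7) = 9
H (P2): min(10, 14) = 10
I (P2): min(1, 1, 13) = 1
J (P2): min(7, 14, 15) = 7
K (P2): min(11, 12, 9, 5) = 5
G (P1): max(10, 1, 7, 5) = 10
Root (P2): min(9, 10, 9, 5) = 5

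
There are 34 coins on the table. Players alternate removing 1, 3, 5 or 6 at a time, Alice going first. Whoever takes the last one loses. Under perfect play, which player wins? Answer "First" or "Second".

Second

W/L table (W = player to move can force a win):
i:   0  1  2  3  4  5  6  7  8  9 10 11 12 13 14 15 16 17 18 19 20 21 22 23 24 25 26 27 28 29 30 31 32 33 34
     W  L  W  L  W  L  W  W  W  W  W  W  L  W  L  W  L  W  W  W  W  W  W  L  W  L  W  L  W  W  W  W  W  W  L
Position 34 is L, so the second player wins.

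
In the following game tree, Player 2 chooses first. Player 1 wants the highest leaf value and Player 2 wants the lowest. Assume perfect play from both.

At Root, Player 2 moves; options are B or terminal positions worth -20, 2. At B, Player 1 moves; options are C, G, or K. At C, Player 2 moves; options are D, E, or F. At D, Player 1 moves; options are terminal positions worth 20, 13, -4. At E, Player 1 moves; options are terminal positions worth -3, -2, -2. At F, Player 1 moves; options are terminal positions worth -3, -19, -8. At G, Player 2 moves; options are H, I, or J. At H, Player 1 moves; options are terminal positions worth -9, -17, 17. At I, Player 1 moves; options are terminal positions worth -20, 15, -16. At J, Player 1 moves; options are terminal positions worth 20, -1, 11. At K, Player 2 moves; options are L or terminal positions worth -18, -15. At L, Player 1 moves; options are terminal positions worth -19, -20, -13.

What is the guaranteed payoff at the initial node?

-20

D (Player 1): max(20, 13, -4) = 20
E (Player 1): max(-3, -2, -2) = -2
F (Player 1): max(-3, -19, -8) = -3
C (Player 2): min(20, -2, -3) = -3
H (Player 1): max(-9, -17, 17) = 17
I (Player 1): max(-20, 15, -16) = 15
J (Player 1): max(20, -1, 11) = 20
G (Player 2): min(17, 15, 20) = 15
L (Player 1): max(-19, -20, -13) = -13
K (Player 2): min(-13, -18, -15) = -18
B (Player 1): max(-3, 15, -18) = 15
Root (Player 2): min(15, -20, 2) = -20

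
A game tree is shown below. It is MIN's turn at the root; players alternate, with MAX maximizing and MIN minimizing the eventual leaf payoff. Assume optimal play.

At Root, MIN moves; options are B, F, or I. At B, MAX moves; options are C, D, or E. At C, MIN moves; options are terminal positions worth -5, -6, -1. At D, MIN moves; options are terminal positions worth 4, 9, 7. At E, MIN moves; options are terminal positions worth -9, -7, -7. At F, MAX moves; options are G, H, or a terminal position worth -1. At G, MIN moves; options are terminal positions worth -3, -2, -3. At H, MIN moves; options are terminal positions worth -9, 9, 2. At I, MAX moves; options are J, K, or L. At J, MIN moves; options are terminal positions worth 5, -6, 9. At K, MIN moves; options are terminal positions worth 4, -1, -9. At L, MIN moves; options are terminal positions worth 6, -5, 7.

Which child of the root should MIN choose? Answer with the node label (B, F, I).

I

C (MIN): min(-5, -6, -1) = -6
D (MIN): min(4, 9, 7) = 4
E (MIN): min(-9, -7, -7) = -9
B (MAX): max(-6, 4, -9) = 4
G (MIN): min(-3, -2, -3) = -3
H (MIN): min(-9, 9, 2) = -9
F (MAX): max(-3, -9, -1) = -1
J (MIN): min(5, -6, 9) = -6
K (MIN): min(4, -1, -9) = -9
L (MIN): min(6, -5, 7) = -5
I (MAX): max(-6, -9, -5) = -5
Root (MIN): min(4, -1, -5) = -5
MIN picks the child with the lowest value: I (value -5).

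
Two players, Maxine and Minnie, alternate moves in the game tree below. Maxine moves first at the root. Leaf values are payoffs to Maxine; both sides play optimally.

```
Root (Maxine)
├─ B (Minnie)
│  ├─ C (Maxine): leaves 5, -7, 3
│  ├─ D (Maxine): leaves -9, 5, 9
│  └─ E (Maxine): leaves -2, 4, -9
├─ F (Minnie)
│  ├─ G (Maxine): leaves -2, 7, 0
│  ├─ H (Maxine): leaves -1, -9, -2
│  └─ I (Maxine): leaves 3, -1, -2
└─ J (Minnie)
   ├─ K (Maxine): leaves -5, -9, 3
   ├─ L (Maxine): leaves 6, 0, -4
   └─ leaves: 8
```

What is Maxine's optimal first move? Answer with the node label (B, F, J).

C (Maxine): max(5, -7, 3) = 5
D (Maxine): max(-9, 5, 9) = 9
E (Maxine): max(-2, 4, -9) = 4
B (Minnie): min(5, 9, 4) = 4
G (Maxine): max(-2, 7, 0) = 7
H (Maxine): max(-1, -9, -2) = -1
I (Maxine): max(3, -1, -2) = 3
F (Minnie): min(7, -1, 3) = -1
K (Maxine): max(-5, -9, 3) = 3
L (Maxine): max(6, 0, -4) = 6
J (Minnie): min(3, 6, 8) = 3
Root (Maxine): max(4, -1, 3) = 4
Maxine picks the child with the highest value: B (value 4).

B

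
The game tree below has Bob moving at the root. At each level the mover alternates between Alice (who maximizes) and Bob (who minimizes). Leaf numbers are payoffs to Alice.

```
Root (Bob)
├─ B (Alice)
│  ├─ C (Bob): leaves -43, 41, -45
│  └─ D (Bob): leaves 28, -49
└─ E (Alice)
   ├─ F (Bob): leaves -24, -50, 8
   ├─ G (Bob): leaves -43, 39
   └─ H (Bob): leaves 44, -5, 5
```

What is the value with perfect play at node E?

F: min(-24, -50, 8) = -50
G: min(-43, 39) = -43
H: min(44, -5, 5) = -5
E: max(-50, -43, -5) = -5

-5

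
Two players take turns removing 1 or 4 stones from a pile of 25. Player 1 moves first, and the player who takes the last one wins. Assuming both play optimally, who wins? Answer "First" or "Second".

Compute winning (W) and losing (L) positions by backward induction:
i:   0  1  2  3  4  5  6  7  8  9 10 11 12 13 14 15 16 17 18 19 20 21 22 23 24 25
     L  W  L  W  W  L  W  L  W  W  L  W  L  W  W  L  W  L  W  W  L  W  L  W  W  L
Position 25 is L, so the second player wins.

Second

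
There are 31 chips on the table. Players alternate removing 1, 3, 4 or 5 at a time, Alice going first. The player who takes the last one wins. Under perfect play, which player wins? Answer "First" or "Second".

First

Compute winning (W) and losing (L) positions by backward induction:
i:   0  1  2  3  4  5  6  7  8  9 10 11 12 13 14 15 16 17 18 19 20 21 22 23 24 25 26 27 28 29 30 31
     L  W  L  W  W  W  W  W  L  W  L  W  W  W  W  W  L  W  L  W  W  W  W  W  L  W  L  W  W  W  W  W
Position 31 is W, so the first player wins.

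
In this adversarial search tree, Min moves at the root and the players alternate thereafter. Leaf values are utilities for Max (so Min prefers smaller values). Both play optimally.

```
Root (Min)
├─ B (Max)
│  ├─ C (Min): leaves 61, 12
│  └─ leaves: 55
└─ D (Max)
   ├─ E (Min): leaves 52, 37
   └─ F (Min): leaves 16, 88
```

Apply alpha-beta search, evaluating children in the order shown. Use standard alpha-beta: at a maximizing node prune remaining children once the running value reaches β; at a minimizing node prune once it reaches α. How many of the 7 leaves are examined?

6

C [α=-∞,β=+∞]: v=12
B [α=-∞,β=+∞]: v=55
E [α=-∞,β=55]: v=37
F [α=37,β=55]: v=16 after child 1 ≤ α → α-cutoff, skip 1
D [α=-∞,β=55]: v=37
Root [α=-∞,β=+∞]: v=37
Leaves evaluated: 6 of 7.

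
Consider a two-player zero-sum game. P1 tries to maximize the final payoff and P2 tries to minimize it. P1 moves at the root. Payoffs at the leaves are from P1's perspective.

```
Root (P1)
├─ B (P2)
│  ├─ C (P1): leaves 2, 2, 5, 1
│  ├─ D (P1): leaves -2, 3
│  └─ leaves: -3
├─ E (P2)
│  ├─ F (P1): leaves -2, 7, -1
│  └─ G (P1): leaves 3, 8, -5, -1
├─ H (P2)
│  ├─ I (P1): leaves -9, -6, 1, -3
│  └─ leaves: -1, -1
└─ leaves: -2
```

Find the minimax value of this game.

7

C (P1): max(2, 2, 5, 1) = 5
D (P1): max(-2, 3) = 3
B (P2): min(5, 3, -3) = -3
F (P1): max(-2, 7, -1) = 7
G (P1): max(3, 8, -5, -1) = 8
E (P2): min(7, 8) = 7
I (P1): max(-9, -6, 1, -3) = 1
H (P2): min(1, -1, -1) = -1
Root (P1): max(-3, 7, -1, -2) = 7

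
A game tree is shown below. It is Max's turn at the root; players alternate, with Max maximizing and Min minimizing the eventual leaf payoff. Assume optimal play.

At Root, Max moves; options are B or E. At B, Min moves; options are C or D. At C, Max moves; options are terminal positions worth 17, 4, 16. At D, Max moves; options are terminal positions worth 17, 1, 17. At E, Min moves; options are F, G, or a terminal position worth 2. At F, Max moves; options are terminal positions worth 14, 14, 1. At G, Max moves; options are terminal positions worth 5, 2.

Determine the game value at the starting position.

17

C (Max): max(17, 4, 16) = 17
D (Max): max(17, 1, 17) = 17
B (Min): min(17, 17) = 17
F (Max): max(14, 14, 1) = 14
G (Max): max(5, 2) = 5
E (Min): min(14, 5, 2) = 2
Root (Max): max(17, 2) = 17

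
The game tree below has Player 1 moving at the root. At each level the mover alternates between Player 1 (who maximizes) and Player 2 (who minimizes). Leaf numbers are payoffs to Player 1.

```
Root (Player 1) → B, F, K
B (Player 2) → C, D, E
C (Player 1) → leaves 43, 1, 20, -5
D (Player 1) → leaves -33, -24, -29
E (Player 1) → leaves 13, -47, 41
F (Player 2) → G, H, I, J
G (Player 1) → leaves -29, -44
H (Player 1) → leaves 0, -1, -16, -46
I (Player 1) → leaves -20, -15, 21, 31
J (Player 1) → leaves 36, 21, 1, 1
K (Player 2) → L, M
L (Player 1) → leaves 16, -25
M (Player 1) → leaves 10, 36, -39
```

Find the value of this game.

C (Player 1): max(43, 1, 20, -5) = 43
D (Player 1): max(-33, -24, -29) = -24
E (Player 1): max(13, -47, 41) = 41
B (Player 2): min(43, -24, 41) = -24
G (Player 1): max(-29, -44) = -29
H (Player 1): max(0, -1, -16, -46) = 0
I (Player 1): max(-20, -15, 21, 31) = 31
J (Player 1): max(36, 21, 1, 1) = 36
F (Player 2): min(-29, 0, 31, 36) = -29
L (Player 1): max(16, -25) = 16
M (Player 1): max(10, 36, -39) = 36
K (Player 2): min(16, 36) = 16
Root (Player 1): max(-24, -29, 16) = 16

16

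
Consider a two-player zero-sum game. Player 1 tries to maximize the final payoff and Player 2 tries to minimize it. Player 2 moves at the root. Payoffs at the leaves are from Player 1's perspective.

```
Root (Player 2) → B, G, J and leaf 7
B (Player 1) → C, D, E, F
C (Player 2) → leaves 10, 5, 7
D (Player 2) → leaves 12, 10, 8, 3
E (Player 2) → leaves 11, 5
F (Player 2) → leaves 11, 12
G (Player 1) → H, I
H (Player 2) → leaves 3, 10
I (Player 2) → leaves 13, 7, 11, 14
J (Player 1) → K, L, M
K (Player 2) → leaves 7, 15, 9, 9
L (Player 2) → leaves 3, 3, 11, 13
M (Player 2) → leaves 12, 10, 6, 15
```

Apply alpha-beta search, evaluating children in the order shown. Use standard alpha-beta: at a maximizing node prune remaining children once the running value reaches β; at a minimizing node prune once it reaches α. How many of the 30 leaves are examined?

22

C [α=-∞,β=+∞]: v=5
D [α=5,β=+∞]: v=3
E [α=5,β=+∞]: v=5
F [α=5,β=+∞]: v=11
B [α=-∞,β=+∞]: v=11
H [α=-∞,β=11]: v=3
I [α=3,β=11]: v=7
G [α=-∞,β=11]: v=7
K [α=-∞,β=7]: v=7
J [α=-∞,β=7]: v=7 after child 1 ≥ β → β-cutoff, skip 2
Root [α=-∞,β=+∞]: v=7
Leaves evaluated: 22 of 30.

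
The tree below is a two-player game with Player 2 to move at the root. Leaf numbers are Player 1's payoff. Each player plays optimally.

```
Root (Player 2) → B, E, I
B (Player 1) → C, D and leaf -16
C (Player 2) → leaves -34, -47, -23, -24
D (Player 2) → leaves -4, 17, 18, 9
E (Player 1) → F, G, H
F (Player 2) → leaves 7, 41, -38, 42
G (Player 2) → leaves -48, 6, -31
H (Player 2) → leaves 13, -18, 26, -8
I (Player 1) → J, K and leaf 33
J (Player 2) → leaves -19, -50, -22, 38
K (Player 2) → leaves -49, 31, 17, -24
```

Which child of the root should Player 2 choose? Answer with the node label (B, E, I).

E

C (Player 2): min(-34, -47, -23, -24) = -47
D (Player 2): min(-4, 17, 18, 9) = -4
B (Player 1): max(-47, -4, -16) = -4
F (Player 2): min(7, 41, -38, 42) = -38
G (Player 2): min(-48, 6, -31) = -48
H (Player 2): min(13, -18, 26, -8) = -18
E (Player 1): max(-38, -48, -18) = -18
J (Player 2): min(-19, -50, -22, 38) = -50
K (Player 2): min(-49, 31, 17, -24) = -49
I (Player 1): max(-50, -49, 33) = 33
Root (Player 2): min(-4, -18, 33) = -18
Player 2 picks the child with the lowest value: E (value -18).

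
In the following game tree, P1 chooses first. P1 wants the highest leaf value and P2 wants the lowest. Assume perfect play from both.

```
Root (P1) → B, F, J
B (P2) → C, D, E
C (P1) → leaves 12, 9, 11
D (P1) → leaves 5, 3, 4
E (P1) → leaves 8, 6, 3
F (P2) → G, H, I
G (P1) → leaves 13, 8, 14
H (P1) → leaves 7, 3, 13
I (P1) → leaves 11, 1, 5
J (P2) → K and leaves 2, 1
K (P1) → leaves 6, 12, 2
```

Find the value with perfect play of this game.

C (P1): max(12, 9, 11) = 12
D (P1): max(5, 3, 4) = 5
E (P1): max(8, 6, 3) = 8
B (P2): min(12, 5, 8) = 5
G (P1): max(13, 8, 14) = 14
H (P1): max(7, 3, 13) = 13
I (P1): max(11, 1, 5) = 11
F (P2): min(14, 13, 11) = 11
K (P1): max(6, 12, 2) = 12
J (P2): min(12, 2, 1) = 1
Root (P1): max(5, 11, 1) = 11

11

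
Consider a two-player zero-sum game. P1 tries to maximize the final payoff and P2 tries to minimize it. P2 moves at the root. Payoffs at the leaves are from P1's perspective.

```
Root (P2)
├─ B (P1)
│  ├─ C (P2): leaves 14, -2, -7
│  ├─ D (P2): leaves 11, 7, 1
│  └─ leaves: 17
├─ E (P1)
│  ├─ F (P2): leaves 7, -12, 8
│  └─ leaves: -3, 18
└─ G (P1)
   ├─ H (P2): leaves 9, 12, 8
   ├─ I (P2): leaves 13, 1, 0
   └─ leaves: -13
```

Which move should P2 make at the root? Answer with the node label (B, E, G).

G

C (P2): min(14, -2, -7) = -7
D (P2): min(11, 7, 1) = 1
B (P1): max(-7, 1, 17) = 17
F (P2): min(7, -12, 8) = -12
E (P1): max(-12, -3, 18) = 18
H (P2): min(9, 12, 8) = 8
I (P2): min(13, 1, 0) = 0
G (P1): max(8, 0, -13) = 8
Root (P2): min(17, 18, 8) = 8
P2 picks the child with the lowest value: G (value 8).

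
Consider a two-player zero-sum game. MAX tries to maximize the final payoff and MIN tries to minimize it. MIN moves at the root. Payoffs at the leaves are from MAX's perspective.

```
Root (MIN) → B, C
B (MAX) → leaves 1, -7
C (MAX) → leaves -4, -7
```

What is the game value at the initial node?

-4

B (MAX): max(1, -7) = 1
C (MAX): max(-4, -7) = -4
Root (MIN): min(1, -4) = -4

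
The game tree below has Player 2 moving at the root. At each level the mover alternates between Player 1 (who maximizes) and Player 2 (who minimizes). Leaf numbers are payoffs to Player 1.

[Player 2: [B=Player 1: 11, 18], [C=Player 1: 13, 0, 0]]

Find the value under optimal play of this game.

13

B (Player 1): max(11, 18) = 18
C (Player 1): max(13, 0, 0) = 13
Root (Player 2): min(18, 13) = 13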